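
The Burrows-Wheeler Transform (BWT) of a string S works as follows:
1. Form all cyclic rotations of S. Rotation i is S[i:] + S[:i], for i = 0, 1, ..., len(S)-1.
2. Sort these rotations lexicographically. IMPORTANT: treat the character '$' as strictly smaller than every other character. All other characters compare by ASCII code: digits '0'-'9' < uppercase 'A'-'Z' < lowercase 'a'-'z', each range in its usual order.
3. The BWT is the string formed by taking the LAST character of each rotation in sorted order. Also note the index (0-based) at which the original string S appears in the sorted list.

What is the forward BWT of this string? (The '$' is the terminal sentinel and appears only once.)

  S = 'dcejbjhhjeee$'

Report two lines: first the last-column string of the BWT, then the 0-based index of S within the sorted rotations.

All 13 rotations (rotation i = S[i:]+S[:i]):
  rot[0] = dcejbjhhjeee$
  rot[1] = cejbjhhjeee$d
  rot[2] = ejbjhhjeee$dc
  rot[3] = jbjhhjeee$dce
  rot[4] = bjhhjeee$dcej
  rot[5] = jhhjeee$dcejb
  rot[6] = hhjeee$dcejbj
  rot[7] = hjeee$dcejbjh
  rot[8] = jeee$dcejbjhh
  rot[9] = eee$dcejbjhhj
  rot[10] = ee$dcejbjhhje
  rot[11] = e$dcejbjhhjee
  rot[12] = $dcejbjhhjeee
Sorted (with $ < everything):
  sorted[0] = $dcejbjhhjeee  (last char: 'e')
  sorted[1] = bjhhjeee$dcej  (last char: 'j')
  sorted[2] = cejbjhhjeee$d  (last char: 'd')
  sorted[3] = dcejbjhhjeee$  (last char: '$')
  sorted[4] = e$dcejbjhhjee  (last char: 'e')
  sorted[5] = ee$dcejbjhhje  (last char: 'e')
  sorted[6] = eee$dcejbjhhj  (last char: 'j')
  sorted[7] = ejbjhhjeee$dc  (last char: 'c')
  sorted[8] = hhjeee$dcejbj  (last char: 'j')
  sorted[9] = hjeee$dcejbjh  (last char: 'h')
  sorted[10] = jbjhhjeee$dce  (last char: 'e')
  sorted[11] = jeee$dcejbjhh  (last char: 'h')
  sorted[12] = jhhjeee$dcejb  (last char: 'b')
Last column: ejd$eejcjhehb
Original string S is at sorted index 3

Answer: ejd$eejcjhehb
3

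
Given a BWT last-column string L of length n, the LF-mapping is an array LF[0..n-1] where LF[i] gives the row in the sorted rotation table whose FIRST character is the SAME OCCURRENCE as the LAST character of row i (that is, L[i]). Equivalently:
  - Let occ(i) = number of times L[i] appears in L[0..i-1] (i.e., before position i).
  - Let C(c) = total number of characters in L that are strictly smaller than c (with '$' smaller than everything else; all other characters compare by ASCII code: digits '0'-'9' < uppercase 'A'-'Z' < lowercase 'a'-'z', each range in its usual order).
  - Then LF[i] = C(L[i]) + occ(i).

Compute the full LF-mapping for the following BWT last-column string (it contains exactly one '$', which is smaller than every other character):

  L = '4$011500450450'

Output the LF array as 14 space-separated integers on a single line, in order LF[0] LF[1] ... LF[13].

Char counts: '$':1, '0':5, '1':2, '4':3, '5':3
C (first-col start): C('$')=0, C('0')=1, C('1')=6, C('4')=8, C('5')=11
L[0]='4': occ=0, LF[0]=C('4')+0=8+0=8
L[1]='$': occ=0, LF[1]=C('$')+0=0+0=0
L[2]='0': occ=0, LF[2]=C('0')+0=1+0=1
L[3]='1': occ=0, LF[3]=C('1')+0=6+0=6
L[4]='1': occ=1, LF[4]=C('1')+1=6+1=7
L[5]='5': occ=0, LF[5]=C('5')+0=11+0=11
L[6]='0': occ=1, LF[6]=C('0')+1=1+1=2
L[7]='0': occ=2, LF[7]=C('0')+2=1+2=3
L[8]='4': occ=1, LF[8]=C('4')+1=8+1=9
L[9]='5': occ=1, LF[9]=C('5')+1=11+1=12
L[10]='0': occ=3, LF[10]=C('0')+3=1+3=4
L[11]='4': occ=2, LF[11]=C('4')+2=8+2=10
L[12]='5': occ=2, LF[12]=C('5')+2=11+2=13
L[13]='0': occ=4, LF[13]=C('0')+4=1+4=5

Answer: 8 0 1 6 7 11 2 3 9 12 4 10 13 5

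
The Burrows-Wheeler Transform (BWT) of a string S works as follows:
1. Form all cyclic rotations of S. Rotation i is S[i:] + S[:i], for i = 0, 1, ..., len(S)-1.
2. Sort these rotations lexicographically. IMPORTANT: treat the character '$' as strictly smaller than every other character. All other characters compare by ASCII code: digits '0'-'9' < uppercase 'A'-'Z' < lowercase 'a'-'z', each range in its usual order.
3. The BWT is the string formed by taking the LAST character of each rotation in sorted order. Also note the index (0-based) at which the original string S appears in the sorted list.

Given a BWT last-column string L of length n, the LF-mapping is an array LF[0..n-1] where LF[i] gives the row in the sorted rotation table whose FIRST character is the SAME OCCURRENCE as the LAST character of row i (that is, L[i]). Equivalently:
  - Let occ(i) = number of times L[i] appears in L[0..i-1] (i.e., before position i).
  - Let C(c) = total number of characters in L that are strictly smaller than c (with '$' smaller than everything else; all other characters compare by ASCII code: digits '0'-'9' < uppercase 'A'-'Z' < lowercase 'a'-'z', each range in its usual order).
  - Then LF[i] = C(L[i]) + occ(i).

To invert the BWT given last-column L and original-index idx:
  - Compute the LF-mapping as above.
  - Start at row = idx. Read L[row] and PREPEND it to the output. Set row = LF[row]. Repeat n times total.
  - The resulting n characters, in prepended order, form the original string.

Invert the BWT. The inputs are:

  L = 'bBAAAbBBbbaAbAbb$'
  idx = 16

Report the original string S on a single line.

Answer: bbbbBBBAAAAbAbab$

Derivation:
LF mapping: 10 6 1 2 3 11 7 8 12 13 9 4 14 5 15 16 0
Walk LF starting at row 16, prepending L[row]:
  step 1: row=16, L[16]='$', prepend. Next row=LF[16]=0
  step 2: row=0, L[0]='b', prepend. Next row=LF[0]=10
  step 3: row=10, L[10]='a', prepend. Next row=LF[10]=9
  step 4: row=9, L[9]='b', prepend. Next row=LF[9]=13
  step 5: row=13, L[13]='A', prepend. Next row=LF[13]=5
  step 6: row=5, L[5]='b', prepend. Next row=LF[5]=11
  step 7: row=11, L[11]='A', prepend. Next row=LF[11]=4
  step 8: row=4, L[4]='A', prepend. Next row=LF[4]=3
  step 9: row=3, L[3]='A', prepend. Next row=LF[3]=2
  step 10: row=2, L[2]='A', prepend. Next row=LF[2]=1
  step 11: row=1, L[1]='B', prepend. Next row=LF[1]=6
  step 12: row=6, L[6]='B', prepend. Next row=LF[6]=7
  step 13: row=7, L[7]='B', prepend. Next row=LF[7]=8
  step 14: row=8, L[8]='b', prepend. Next row=LF[8]=12
  step 15: row=12, L[12]='b', prepend. Next row=LF[12]=14
  step 16: row=14, L[14]='b', prepend. Next row=LF[14]=15
  step 17: row=15, L[15]='b', prepend. Next row=LF[15]=16
Reversed output: bbbbBBBAAAAbAbab$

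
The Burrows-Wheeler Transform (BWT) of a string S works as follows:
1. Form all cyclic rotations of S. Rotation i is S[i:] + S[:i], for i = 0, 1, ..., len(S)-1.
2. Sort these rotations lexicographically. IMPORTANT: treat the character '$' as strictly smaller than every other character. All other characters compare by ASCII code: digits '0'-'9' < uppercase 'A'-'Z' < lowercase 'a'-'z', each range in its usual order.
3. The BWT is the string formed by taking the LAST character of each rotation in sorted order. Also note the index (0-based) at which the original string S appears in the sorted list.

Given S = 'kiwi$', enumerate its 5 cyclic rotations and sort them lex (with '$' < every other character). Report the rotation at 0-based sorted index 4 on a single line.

Answer: wi$ki

Derivation:
All 5 rotations (rotation i = S[i:]+S[:i]):
  rot[0] = kiwi$
  rot[1] = iwi$k
  rot[2] = wi$ki
  rot[3] = i$kiw
  rot[4] = $kiwi
Sorted (with $ < everything):
  sorted[0] = $kiwi
  sorted[1] = i$kiw
  sorted[2] = iwi$k
  sorted[3] = kiwi$
  sorted[4] = wi$ki
sorted[4] = wi$ki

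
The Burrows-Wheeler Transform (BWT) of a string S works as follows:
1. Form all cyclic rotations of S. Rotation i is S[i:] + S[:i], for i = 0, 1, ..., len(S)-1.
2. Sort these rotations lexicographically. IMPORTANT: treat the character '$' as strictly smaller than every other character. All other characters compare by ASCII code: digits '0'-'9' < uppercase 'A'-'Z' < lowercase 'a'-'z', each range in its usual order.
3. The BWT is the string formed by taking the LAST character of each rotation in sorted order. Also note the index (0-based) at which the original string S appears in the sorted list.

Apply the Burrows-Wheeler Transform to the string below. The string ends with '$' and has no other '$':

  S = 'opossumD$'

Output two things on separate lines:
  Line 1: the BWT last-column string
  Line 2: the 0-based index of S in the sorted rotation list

Answer: Dmu$pooss
3

Derivation:
All 9 rotations (rotation i = S[i:]+S[:i]):
  rot[0] = opossumD$
  rot[1] = possumD$o
  rot[2] = ossumD$op
  rot[3] = ssumD$opo
  rot[4] = sumD$opos
  rot[5] = umD$oposs
  rot[6] = mD$opossu
  rot[7] = D$opossum
  rot[8] = $opossumD
Sorted (with $ < everything):
  sorted[0] = $opossumD  (last char: 'D')
  sorted[1] = D$opossum  (last char: 'm')
  sorted[2] = mD$opossu  (last char: 'u')
  sorted[3] = opossumD$  (last char: '$')
  sorted[4] = ossumD$op  (last char: 'p')
  sorted[5] = possumD$o  (last char: 'o')
  sorted[6] = ssumD$opo  (last char: 'o')
  sorted[7] = sumD$opos  (last char: 's')
  sorted[8] = umD$oposs  (last char: 's')
Last column: Dmu$pooss
Original string S is at sorted index 3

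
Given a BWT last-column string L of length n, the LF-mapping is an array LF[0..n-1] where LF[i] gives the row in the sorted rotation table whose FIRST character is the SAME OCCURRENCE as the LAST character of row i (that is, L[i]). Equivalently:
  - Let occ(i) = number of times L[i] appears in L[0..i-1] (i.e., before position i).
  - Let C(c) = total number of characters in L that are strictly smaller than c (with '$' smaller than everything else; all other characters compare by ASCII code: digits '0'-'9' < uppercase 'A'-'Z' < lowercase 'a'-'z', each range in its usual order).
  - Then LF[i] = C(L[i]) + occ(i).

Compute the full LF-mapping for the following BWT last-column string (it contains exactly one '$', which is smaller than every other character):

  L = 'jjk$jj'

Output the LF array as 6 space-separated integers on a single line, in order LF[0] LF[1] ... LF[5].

Char counts: '$':1, 'j':4, 'k':1
C (first-col start): C('$')=0, C('j')=1, C('k')=5
L[0]='j': occ=0, LF[0]=C('j')+0=1+0=1
L[1]='j': occ=1, LF[1]=C('j')+1=1+1=2
L[2]='k': occ=0, LF[2]=C('k')+0=5+0=5
L[3]='$': occ=0, LF[3]=C('$')+0=0+0=0
L[4]='j': occ=2, LF[4]=C('j')+2=1+2=3
L[5]='j': occ=3, LF[5]=C('j')+3=1+3=4

Answer: 1 2 5 0 3 4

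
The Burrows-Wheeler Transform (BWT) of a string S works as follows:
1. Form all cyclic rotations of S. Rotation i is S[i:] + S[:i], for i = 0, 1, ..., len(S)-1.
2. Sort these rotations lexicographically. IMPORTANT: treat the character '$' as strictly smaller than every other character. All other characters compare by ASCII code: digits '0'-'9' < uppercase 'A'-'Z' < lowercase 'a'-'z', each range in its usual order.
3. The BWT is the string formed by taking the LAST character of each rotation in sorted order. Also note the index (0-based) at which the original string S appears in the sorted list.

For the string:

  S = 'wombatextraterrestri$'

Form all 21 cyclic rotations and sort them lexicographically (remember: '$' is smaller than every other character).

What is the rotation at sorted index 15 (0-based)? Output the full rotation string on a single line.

Answer: terrestri$wombatextra

Derivation:
All 21 rotations (rotation i = S[i:]+S[:i]):
  rot[0] = wombatextraterrestri$
  rot[1] = ombatextraterrestri$w
  rot[2] = mbatextraterrestri$wo
  rot[3] = batextraterrestri$wom
  rot[4] = atextraterrestri$womb
  rot[5] = textraterrestri$womba
  rot[6] = extraterrestri$wombat
  rot[7] = xtraterrestri$wombate
  rot[8] = traterrestri$wombatex
  rot[9] = raterrestri$wombatext
  rot[10] = aterrestri$wombatextr
  rot[11] = terrestri$wombatextra
  rot[12] = errestri$wombatextrat
  rot[13] = rrestri$wombatextrate
  rot[14] = restri$wombatextrater
  rot[15] = estri$wombatextraterr
  rot[16] = stri$wombatextraterre
  rot[17] = tri$wombatextraterres
  rot[18] = ri$wombatextraterrest
  rot[19] = i$wombatextraterrestr
  rot[20] = $wombatextraterrestri
Sorted (with $ < everything):
  sorted[0] = $wombatextraterrestri
  sorted[1] = aterrestri$wombatextr
  sorted[2] = atextraterrestri$womb
  sorted[3] = batextraterrestri$wom
  sorted[4] = errestri$wombatextrat
  sorted[5] = estri$wombatextraterr
  sorted[6] = extraterrestri$wombat
  sorted[7] = i$wombatextraterrestr
  sorted[8] = mbatextraterrestri$wo
  sorted[9] = ombatextraterrestri$w
  sorted[10] = raterrestri$wombatext
  sorted[11] = restri$wombatextrater
  sorted[12] = ri$wombatextraterrest
  sorted[13] = rrestri$wombatextrate
  sorted[14] = stri$wombatextraterre
  sorted[15] = terrestri$wombatextra
  sorted[16] = textraterrestri$womba
  sorted[17] = traterrestri$wombatex
  sorted[18] = tri$wombatextraterres
  sorted[19] = wombatextraterrestri$
  sorted[20] = xtraterrestri$wombate
sorted[15] = terrestri$wombatextra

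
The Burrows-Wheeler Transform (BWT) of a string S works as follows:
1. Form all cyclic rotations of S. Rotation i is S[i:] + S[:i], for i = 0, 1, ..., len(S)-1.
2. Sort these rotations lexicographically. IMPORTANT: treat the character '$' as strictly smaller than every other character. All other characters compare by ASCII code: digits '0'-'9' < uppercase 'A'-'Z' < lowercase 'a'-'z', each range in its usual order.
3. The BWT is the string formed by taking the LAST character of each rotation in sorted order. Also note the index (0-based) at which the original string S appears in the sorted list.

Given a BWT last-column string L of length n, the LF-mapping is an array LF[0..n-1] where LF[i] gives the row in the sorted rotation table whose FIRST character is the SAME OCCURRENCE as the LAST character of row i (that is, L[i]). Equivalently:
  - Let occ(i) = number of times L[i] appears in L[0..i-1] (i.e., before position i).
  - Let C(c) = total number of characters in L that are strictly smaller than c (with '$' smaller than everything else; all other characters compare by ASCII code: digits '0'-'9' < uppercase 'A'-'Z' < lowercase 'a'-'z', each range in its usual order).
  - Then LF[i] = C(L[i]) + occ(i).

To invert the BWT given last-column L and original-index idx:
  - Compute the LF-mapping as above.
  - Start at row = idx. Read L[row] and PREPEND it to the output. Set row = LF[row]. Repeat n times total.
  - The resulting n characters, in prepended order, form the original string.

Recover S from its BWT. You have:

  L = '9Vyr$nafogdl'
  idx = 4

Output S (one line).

LF mapping: 1 2 11 10 0 8 3 5 9 6 4 7
Walk LF starting at row 4, prepending L[row]:
  step 1: row=4, L[4]='$', prepend. Next row=LF[4]=0
  step 2: row=0, L[0]='9', prepend. Next row=LF[0]=1
  step 3: row=1, L[1]='V', prepend. Next row=LF[1]=2
  step 4: row=2, L[2]='y', prepend. Next row=LF[2]=11
  step 5: row=11, L[11]='l', prepend. Next row=LF[11]=7
  step 6: row=7, L[7]='f', prepend. Next row=LF[7]=5
  step 7: row=5, L[5]='n', prepend. Next row=LF[5]=8
  step 8: row=8, L[8]='o', prepend. Next row=LF[8]=9
  step 9: row=9, L[9]='g', prepend. Next row=LF[9]=6
  step 10: row=6, L[6]='a', prepend. Next row=LF[6]=3
  step 11: row=3, L[3]='r', prepend. Next row=LF[3]=10
  step 12: row=10, L[10]='d', prepend. Next row=LF[10]=4
Reversed output: dragonflyV9$

Answer: dragonflyV9$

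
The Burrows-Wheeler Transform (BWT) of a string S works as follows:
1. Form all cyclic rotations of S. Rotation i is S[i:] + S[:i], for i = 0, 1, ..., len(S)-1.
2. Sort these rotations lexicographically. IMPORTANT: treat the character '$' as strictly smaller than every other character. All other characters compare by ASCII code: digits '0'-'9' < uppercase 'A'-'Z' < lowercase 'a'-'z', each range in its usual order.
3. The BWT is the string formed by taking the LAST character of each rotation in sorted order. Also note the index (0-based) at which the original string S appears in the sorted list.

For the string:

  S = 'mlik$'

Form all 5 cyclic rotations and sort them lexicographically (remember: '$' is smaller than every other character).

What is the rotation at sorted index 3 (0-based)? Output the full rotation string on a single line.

All 5 rotations (rotation i = S[i:]+S[:i]):
  rot[0] = mlik$
  rot[1] = lik$m
  rot[2] = ik$ml
  rot[3] = k$mli
  rot[4] = $mlik
Sorted (with $ < everything):
  sorted[0] = $mlik
  sorted[1] = ik$ml
  sorted[2] = k$mli
  sorted[3] = lik$m
  sorted[4] = mlik$
sorted[3] = lik$m

Answer: lik$m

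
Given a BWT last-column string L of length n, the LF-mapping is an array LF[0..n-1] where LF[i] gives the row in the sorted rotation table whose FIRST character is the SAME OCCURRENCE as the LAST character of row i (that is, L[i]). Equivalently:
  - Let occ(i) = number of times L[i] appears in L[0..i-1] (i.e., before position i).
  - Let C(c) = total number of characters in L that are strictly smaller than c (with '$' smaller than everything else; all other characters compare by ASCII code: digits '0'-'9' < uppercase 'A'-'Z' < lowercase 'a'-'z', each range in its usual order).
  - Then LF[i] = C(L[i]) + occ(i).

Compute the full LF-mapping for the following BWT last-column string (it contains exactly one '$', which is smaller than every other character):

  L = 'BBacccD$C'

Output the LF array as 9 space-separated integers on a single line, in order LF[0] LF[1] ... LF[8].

Answer: 1 2 5 6 7 8 4 0 3

Derivation:
Char counts: '$':1, 'B':2, 'C':1, 'D':1, 'a':1, 'c':3
C (first-col start): C('$')=0, C('B')=1, C('C')=3, C('D')=4, C('a')=5, C('c')=6
L[0]='B': occ=0, LF[0]=C('B')+0=1+0=1
L[1]='B': occ=1, LF[1]=C('B')+1=1+1=2
L[2]='a': occ=0, LF[2]=C('a')+0=5+0=5
L[3]='c': occ=0, LF[3]=C('c')+0=6+0=6
L[4]='c': occ=1, LF[4]=C('c')+1=6+1=7
L[5]='c': occ=2, LF[5]=C('c')+2=6+2=8
L[6]='D': occ=0, LF[6]=C('D')+0=4+0=4
L[7]='$': occ=0, LF[7]=C('$')+0=0+0=0
L[8]='C': occ=0, LF[8]=C('C')+0=3+0=3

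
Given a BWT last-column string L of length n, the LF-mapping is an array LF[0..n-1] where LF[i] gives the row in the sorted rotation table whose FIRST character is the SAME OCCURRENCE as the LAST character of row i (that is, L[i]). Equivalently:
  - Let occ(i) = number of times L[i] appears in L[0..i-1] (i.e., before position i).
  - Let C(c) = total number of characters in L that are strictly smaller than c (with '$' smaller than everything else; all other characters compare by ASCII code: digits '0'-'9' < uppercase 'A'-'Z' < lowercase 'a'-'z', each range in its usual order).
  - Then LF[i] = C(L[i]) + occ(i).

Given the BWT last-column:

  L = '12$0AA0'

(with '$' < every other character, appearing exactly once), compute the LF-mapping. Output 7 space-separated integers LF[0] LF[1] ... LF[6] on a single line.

Char counts: '$':1, '0':2, '1':1, '2':1, 'A':2
C (first-col start): C('$')=0, C('0')=1, C('1')=3, C('2')=4, C('A')=5
L[0]='1': occ=0, LF[0]=C('1')+0=3+0=3
L[1]='2': occ=0, LF[1]=C('2')+0=4+0=4
L[2]='$': occ=0, LF[2]=C('$')+0=0+0=0
L[3]='0': occ=0, LF[3]=C('0')+0=1+0=1
L[4]='A': occ=0, LF[4]=C('A')+0=5+0=5
L[5]='A': occ=1, LF[5]=C('A')+1=5+1=6
L[6]='0': occ=1, LF[6]=C('0')+1=1+1=2

Answer: 3 4 0 1 5 6 2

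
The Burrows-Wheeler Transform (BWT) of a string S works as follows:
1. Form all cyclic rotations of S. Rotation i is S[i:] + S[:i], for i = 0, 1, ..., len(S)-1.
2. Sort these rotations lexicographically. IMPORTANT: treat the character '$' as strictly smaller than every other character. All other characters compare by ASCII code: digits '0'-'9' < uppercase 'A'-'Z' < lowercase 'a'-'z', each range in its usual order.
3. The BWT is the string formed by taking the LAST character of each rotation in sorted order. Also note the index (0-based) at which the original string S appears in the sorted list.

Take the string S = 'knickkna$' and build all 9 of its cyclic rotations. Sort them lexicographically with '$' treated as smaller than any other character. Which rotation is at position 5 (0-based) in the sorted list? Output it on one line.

Answer: kna$knick

Derivation:
All 9 rotations (rotation i = S[i:]+S[:i]):
  rot[0] = knickkna$
  rot[1] = nickkna$k
  rot[2] = ickkna$kn
  rot[3] = ckkna$kni
  rot[4] = kkna$knic
  rot[5] = kna$knick
  rot[6] = na$knickk
  rot[7] = a$knickkn
  rot[8] = $knickkna
Sorted (with $ < everything):
  sorted[0] = $knickkna
  sorted[1] = a$knickkn
  sorted[2] = ckkna$kni
  sorted[3] = ickkna$kn
  sorted[4] = kkna$knic
  sorted[5] = kna$knick
  sorted[6] = knickkna$
  sorted[7] = na$knickk
  sorted[8] = nickkna$k
sorted[5] = kna$knick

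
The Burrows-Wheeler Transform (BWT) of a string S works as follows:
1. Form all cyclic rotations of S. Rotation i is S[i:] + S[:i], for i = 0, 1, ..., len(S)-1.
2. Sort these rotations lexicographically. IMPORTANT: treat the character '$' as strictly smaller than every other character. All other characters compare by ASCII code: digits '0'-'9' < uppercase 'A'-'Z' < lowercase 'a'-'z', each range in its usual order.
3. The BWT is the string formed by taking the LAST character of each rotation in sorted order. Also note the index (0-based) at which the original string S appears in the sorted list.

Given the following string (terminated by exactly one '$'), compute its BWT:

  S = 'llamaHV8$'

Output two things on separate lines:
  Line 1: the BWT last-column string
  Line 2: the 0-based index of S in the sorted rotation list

Answer: 8VaHmll$a
7

Derivation:
All 9 rotations (rotation i = S[i:]+S[:i]):
  rot[0] = llamaHV8$
  rot[1] = lamaHV8$l
  rot[2] = amaHV8$ll
  rot[3] = maHV8$lla
  rot[4] = aHV8$llam
  rot[5] = HV8$llama
  rot[6] = V8$llamaH
  rot[7] = 8$llamaHV
  rot[8] = $llamaHV8
Sorted (with $ < everything):
  sorted[0] = $llamaHV8  (last char: '8')
  sorted[1] = 8$llamaHV  (last char: 'V')
  sorted[2] = HV8$llama  (last char: 'a')
  sorted[3] = V8$llamaH  (last char: 'H')
  sorted[4] = aHV8$llam  (last char: 'm')
  sorted[5] = amaHV8$ll  (last char: 'l')
  sorted[6] = lamaHV8$l  (last char: 'l')
  sorted[7] = llamaHV8$  (last char: '$')
  sorted[8] = maHV8$lla  (last char: 'a')
Last column: 8VaHmll$a
Original string S is at sorted index 7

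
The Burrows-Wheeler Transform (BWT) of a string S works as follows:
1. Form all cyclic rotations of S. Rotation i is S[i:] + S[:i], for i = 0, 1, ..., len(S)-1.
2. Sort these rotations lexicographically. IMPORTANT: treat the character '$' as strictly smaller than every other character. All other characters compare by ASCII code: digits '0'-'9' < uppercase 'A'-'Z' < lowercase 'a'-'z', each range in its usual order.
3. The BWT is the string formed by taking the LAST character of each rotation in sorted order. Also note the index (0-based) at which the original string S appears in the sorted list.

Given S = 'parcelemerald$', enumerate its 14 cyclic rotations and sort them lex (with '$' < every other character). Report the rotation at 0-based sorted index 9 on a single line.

Answer: lemerald$parce

Derivation:
All 14 rotations (rotation i = S[i:]+S[:i]):
  rot[0] = parcelemerald$
  rot[1] = arcelemerald$p
  rot[2] = rcelemerald$pa
  rot[3] = celemerald$par
  rot[4] = elemerald$parc
  rot[5] = lemerald$parce
  rot[6] = emerald$parcel
  rot[7] = merald$parcele
  rot[8] = erald$parcelem
  rot[9] = rald$parceleme
  rot[10] = ald$parcelemer
  rot[11] = ld$parcelemera
  rot[12] = d$parcelemeral
  rot[13] = $parcelemerald
Sorted (with $ < everything):
  sorted[0] = $parcelemerald
  sorted[1] = ald$parcelemer
  sorted[2] = arcelemerald$p
  sorted[3] = celemerald$par
  sorted[4] = d$parcelemeral
  sorted[5] = elemerald$parc
  sorted[6] = emerald$parcel
  sorted[7] = erald$parcelem
  sorted[8] = ld$parcelemera
  sorted[9] = lemerald$parce
  sorted[10] = merald$parcele
  sorted[11] = parcelemerald$
  sorted[12] = rald$parceleme
  sorted[13] = rcelemerald$pa
sorted[9] = lemerald$parce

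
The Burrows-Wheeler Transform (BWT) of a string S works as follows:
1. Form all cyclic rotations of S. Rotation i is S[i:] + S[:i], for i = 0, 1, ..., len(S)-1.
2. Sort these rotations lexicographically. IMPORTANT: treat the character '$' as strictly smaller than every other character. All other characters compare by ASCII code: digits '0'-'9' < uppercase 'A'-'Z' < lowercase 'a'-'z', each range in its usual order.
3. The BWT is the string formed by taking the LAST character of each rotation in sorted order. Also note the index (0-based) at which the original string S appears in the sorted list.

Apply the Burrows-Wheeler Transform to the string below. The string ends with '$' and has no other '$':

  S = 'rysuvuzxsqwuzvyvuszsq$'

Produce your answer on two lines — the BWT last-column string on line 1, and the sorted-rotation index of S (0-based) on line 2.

All 22 rotations (rotation i = S[i:]+S[:i]):
  rot[0] = rysuvuzxsqwuzvyvuszsq$
  rot[1] = ysuvuzxsqwuzvyvuszsq$r
  rot[2] = suvuzxsqwuzvyvuszsq$ry
  rot[3] = uvuzxsqwuzvyvuszsq$rys
  rot[4] = vuzxsqwuzvyvuszsq$rysu
  rot[5] = uzxsqwuzvyvuszsq$rysuv
  rot[6] = zxsqwuzvyvuszsq$rysuvu
  rot[7] = xsqwuzvyvuszsq$rysuvuz
  rot[8] = sqwuzvyvuszsq$rysuvuzx
  rot[9] = qwuzvyvuszsq$rysuvuzxs
  rot[10] = wuzvyvuszsq$rysuvuzxsq
  rot[11] = uzvyvuszsq$rysuvuzxsqw
  rot[12] = zvyvuszsq$rysuvuzxsqwu
  rot[13] = vyvuszsq$rysuvuzxsqwuz
  rot[14] = yvuszsq$rysuvuzxsqwuzv
  rot[15] = vuszsq$rysuvuzxsqwuzvy
  rot[16] = uszsq$rysuvuzxsqwuzvyv
  rot[17] = szsq$rysuvuzxsqwuzvyvu
  rot[18] = zsq$rysuvuzxsqwuzvyvus
  rot[19] = sq$rysuvuzxsqwuzvyvusz
  rot[20] = q$rysuvuzxsqwuzvyvuszs
  rot[21] = $rysuvuzxsqwuzvyvuszsq
Sorted (with $ < everything):
  sorted[0] = $rysuvuzxsqwuzvyvuszsq  (last char: 'q')
  sorted[1] = q$rysuvuzxsqwuzvyvuszs  (last char: 's')
  sorted[2] = qwuzvyvuszsq$rysuvuzxs  (last char: 's')
  sorted[3] = rysuvuzxsqwuzvyvuszsq$  (last char: '$')
  sorted[4] = sq$rysuvuzxsqwuzvyvusz  (last char: 'z')
  sorted[5] = sqwuzvyvuszsq$rysuvuzx  (last char: 'x')
  sorted[6] = suvuzxsqwuzvyvuszsq$ry  (last char: 'y')
  sorted[7] = szsq$rysuvuzxsqwuzvyvu  (last char: 'u')
  sorted[8] = uszsq$rysuvuzxsqwuzvyv  (last char: 'v')
  sorted[9] = uvuzxsqwuzvyvuszsq$rys  (last char: 's')
  sorted[10] = uzvyvuszsq$rysuvuzxsqw  (last char: 'w')
  sorted[11] = uzxsqwuzvyvuszsq$rysuv  (last char: 'v')
  sorted[12] = vuszsq$rysuvuzxsqwuzvy  (last char: 'y')
  sorted[13] = vuzxsqwuzvyvuszsq$rysu  (last char: 'u')
  sorted[14] = vyvuszsq$rysuvuzxsqwuz  (last char: 'z')
  sorted[15] = wuzvyvuszsq$rysuvuzxsq  (last char: 'q')
  sorted[16] = xsqwuzvyvuszsq$rysuvuz  (last char: 'z')
  sorted[17] = ysuvuzxsqwuzvyvuszsq$r  (last char: 'r')
  sorted[18] = yvuszsq$rysuvuzxsqwuzv  (last char: 'v')
  sorted[19] = zsq$rysuvuzxsqwuzvyvus  (last char: 's')
  sorted[20] = zvyvuszsq$rysuvuzxsqwu  (last char: 'u')
  sorted[21] = zxsqwuzvyvuszsq$rysuvu  (last char: 'u')
Last column: qss$zxyuvswvyuzqzrvsuu
Original string S is at sorted index 3

Answer: qss$zxyuvswvyuzqzrvsuu
3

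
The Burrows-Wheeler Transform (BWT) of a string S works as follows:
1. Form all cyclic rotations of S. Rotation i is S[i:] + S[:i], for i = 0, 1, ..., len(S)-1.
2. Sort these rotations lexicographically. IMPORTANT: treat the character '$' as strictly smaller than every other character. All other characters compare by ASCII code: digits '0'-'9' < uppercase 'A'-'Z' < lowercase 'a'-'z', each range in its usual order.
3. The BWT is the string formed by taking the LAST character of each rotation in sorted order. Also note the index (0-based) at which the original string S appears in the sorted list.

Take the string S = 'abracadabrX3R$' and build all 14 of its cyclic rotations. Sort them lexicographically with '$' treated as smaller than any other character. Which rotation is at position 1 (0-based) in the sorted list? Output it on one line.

Answer: 3R$abracadabrX

Derivation:
All 14 rotations (rotation i = S[i:]+S[:i]):
  rot[0] = abracadabrX3R$
  rot[1] = bracadabrX3R$a
  rot[2] = racadabrX3R$ab
  rot[3] = acadabrX3R$abr
  rot[4] = cadabrX3R$abra
  rot[5] = adabrX3R$abrac
  rot[6] = dabrX3R$abraca
  rot[7] = abrX3R$abracad
  rot[8] = brX3R$abracada
  rot[9] = rX3R$abracadab
  rot[10] = X3R$abracadabr
  rot[11] = 3R$abracadabrX
  rot[12] = R$abracadabrX3
  rot[13] = $abracadabrX3R
Sorted (with $ < everything):
  sorted[0] = $abracadabrX3R
  sorted[1] = 3R$abracadabrX
  sorted[2] = R$abracadabrX3
  sorted[3] = X3R$abracadabr
  sorted[4] = abrX3R$abracad
  sorted[5] = abracadabrX3R$
  sorted[6] = acadabrX3R$abr
  sorted[7] = adabrX3R$abrac
  sorted[8] = brX3R$abracada
  sorted[9] = bracadabrX3R$a
  sorted[10] = cadabrX3R$abra
  sorted[11] = dabrX3R$abraca
  sorted[12] = rX3R$abracadab
  sorted[13] = racadabrX3R$ab
sorted[1] = 3R$abracadabrX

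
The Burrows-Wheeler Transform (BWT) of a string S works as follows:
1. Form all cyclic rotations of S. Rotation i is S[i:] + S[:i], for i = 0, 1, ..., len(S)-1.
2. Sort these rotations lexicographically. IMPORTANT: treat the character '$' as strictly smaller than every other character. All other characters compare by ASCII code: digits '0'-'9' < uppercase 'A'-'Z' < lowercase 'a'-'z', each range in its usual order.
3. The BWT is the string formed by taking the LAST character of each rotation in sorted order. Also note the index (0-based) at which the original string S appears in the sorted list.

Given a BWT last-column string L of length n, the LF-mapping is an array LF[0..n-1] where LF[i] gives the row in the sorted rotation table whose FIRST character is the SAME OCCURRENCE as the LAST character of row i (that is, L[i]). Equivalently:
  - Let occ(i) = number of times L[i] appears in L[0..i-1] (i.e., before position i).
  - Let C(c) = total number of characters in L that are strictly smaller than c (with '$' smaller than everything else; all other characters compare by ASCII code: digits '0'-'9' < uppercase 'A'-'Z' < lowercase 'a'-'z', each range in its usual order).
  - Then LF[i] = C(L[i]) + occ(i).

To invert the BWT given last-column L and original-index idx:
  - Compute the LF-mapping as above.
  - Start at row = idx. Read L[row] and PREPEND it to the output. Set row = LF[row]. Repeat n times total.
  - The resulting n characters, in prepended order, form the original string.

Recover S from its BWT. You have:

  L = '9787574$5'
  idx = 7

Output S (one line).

Answer: 85747759$

Derivation:
LF mapping: 8 4 7 5 2 6 1 0 3
Walk LF starting at row 7, prepending L[row]:
  step 1: row=7, L[7]='$', prepend. Next row=LF[7]=0
  step 2: row=0, L[0]='9', prepend. Next row=LF[0]=8
  step 3: row=8, L[8]='5', prepend. Next row=LF[8]=3
  step 4: row=3, L[3]='7', prepend. Next row=LF[3]=5
  step 5: row=5, L[5]='7', prepend. Next row=LF[5]=6
  step 6: row=6, L[6]='4', prepend. Next row=LF[6]=1
  step 7: row=1, L[1]='7', prepend. Next row=LF[1]=4
  step 8: row=4, L[4]='5', prepend. Next row=LF[4]=2
  step 9: row=2, L[2]='8', prepend. Next row=LF[2]=7
Reversed output: 85747759$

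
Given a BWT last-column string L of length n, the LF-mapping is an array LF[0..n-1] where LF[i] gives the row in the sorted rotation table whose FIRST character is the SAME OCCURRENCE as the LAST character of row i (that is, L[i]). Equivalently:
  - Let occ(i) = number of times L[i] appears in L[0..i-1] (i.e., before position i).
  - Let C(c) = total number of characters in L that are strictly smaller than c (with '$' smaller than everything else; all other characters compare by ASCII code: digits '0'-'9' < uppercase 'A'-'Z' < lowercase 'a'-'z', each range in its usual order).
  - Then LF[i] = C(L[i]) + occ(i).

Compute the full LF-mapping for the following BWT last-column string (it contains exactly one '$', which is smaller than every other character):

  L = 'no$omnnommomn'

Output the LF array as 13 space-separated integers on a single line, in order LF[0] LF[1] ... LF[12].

Answer: 5 9 0 10 1 6 7 11 2 3 12 4 8

Derivation:
Char counts: '$':1, 'm':4, 'n':4, 'o':4
C (first-col start): C('$')=0, C('m')=1, C('n')=5, C('o')=9
L[0]='n': occ=0, LF[0]=C('n')+0=5+0=5
L[1]='o': occ=0, LF[1]=C('o')+0=9+0=9
L[2]='$': occ=0, LF[2]=C('$')+0=0+0=0
L[3]='o': occ=1, LF[3]=C('o')+1=9+1=10
L[4]='m': occ=0, LF[4]=C('m')+0=1+0=1
L[5]='n': occ=1, LF[5]=C('n')+1=5+1=6
L[6]='n': occ=2, LF[6]=C('n')+2=5+2=7
L[7]='o': occ=2, LF[7]=C('o')+2=9+2=11
L[8]='m': occ=1, LF[8]=C('m')+1=1+1=2
L[9]='m': occ=2, LF[9]=C('m')+2=1+2=3
L[10]='o': occ=3, LF[10]=C('o')+3=9+3=12
L[11]='m': occ=3, LF[11]=C('m')+3=1+3=4
L[12]='n': occ=3, LF[12]=C('n')+3=5+3=8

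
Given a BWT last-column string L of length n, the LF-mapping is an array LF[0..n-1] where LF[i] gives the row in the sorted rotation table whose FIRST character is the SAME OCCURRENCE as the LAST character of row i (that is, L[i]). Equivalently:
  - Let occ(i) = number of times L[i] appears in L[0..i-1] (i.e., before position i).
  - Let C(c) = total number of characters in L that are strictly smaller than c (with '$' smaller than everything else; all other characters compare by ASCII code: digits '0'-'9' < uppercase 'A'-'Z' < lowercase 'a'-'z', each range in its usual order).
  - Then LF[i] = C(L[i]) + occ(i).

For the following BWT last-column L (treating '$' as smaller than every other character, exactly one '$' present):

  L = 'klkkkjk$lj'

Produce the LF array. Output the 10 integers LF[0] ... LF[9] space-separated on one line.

Answer: 3 8 4 5 6 1 7 0 9 2

Derivation:
Char counts: '$':1, 'j':2, 'k':5, 'l':2
C (first-col start): C('$')=0, C('j')=1, C('k')=3, C('l')=8
L[0]='k': occ=0, LF[0]=C('k')+0=3+0=3
L[1]='l': occ=0, LF[1]=C('l')+0=8+0=8
L[2]='k': occ=1, LF[2]=C('k')+1=3+1=4
L[3]='k': occ=2, LF[3]=C('k')+2=3+2=5
L[4]='k': occ=3, LF[4]=C('k')+3=3+3=6
L[5]='j': occ=0, LF[5]=C('j')+0=1+0=1
L[6]='k': occ=4, LF[6]=C('k')+4=3+4=7
L[7]='$': occ=0, LF[7]=C('$')+0=0+0=0
L[8]='l': occ=1, LF[8]=C('l')+1=8+1=9
L[9]='j': occ=1, LF[9]=C('j')+1=1+1=2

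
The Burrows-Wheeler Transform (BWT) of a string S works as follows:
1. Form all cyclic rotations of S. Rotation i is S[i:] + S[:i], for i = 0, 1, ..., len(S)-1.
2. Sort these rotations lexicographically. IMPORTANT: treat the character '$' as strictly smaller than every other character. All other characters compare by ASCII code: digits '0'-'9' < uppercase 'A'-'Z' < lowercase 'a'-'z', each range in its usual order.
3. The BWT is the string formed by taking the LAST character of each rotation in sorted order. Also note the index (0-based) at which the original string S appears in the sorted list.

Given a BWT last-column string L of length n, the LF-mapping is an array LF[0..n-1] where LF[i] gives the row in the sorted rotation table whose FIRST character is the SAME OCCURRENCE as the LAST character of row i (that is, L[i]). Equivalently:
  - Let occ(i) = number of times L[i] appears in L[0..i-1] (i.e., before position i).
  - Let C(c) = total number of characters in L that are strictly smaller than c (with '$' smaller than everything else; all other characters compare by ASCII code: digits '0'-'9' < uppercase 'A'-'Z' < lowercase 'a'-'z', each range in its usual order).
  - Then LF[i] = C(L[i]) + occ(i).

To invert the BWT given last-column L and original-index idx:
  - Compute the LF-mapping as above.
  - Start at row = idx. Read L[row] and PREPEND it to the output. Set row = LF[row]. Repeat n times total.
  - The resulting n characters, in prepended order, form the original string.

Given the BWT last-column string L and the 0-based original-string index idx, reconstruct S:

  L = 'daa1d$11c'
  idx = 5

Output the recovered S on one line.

Answer: a1cda11d$

Derivation:
LF mapping: 7 4 5 1 8 0 2 3 6
Walk LF starting at row 5, prepending L[row]:
  step 1: row=5, L[5]='$', prepend. Next row=LF[5]=0
  step 2: row=0, L[0]='d', prepend. Next row=LF[0]=7
  step 3: row=7, L[7]='1', prepend. Next row=LF[7]=3
  step 4: row=3, L[3]='1', prepend. Next row=LF[3]=1
  step 5: row=1, L[1]='a', prepend. Next row=LF[1]=4
  step 6: row=4, L[4]='d', prepend. Next row=LF[4]=8
  step 7: row=8, L[8]='c', prepend. Next row=LF[8]=6
  step 8: row=6, L[6]='1', prepend. Next row=LF[6]=2
  step 9: row=2, L[2]='a', prepend. Next row=LF[2]=5
Reversed output: a1cda11d$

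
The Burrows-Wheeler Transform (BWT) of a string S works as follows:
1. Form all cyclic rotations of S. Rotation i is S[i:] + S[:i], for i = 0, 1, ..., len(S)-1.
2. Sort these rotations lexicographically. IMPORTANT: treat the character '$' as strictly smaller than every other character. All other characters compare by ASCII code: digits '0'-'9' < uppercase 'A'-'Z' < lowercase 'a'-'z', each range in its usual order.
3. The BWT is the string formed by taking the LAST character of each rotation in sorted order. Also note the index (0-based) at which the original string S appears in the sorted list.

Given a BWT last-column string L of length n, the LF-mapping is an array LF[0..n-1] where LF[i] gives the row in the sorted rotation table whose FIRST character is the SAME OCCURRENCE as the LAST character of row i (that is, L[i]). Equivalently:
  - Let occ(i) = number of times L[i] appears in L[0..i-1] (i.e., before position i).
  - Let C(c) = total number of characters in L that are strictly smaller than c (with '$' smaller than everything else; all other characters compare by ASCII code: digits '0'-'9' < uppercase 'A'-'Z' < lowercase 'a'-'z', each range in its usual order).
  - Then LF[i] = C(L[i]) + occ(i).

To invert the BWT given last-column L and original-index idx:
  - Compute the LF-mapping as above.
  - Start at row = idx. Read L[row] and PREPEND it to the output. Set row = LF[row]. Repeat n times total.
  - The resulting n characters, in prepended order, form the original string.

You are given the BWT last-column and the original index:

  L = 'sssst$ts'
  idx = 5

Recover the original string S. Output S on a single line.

LF mapping: 1 2 3 4 6 0 7 5
Walk LF starting at row 5, prepending L[row]:
  step 1: row=5, L[5]='$', prepend. Next row=LF[5]=0
  step 2: row=0, L[0]='s', prepend. Next row=LF[0]=1
  step 3: row=1, L[1]='s', prepend. Next row=LF[1]=2
  step 4: row=2, L[2]='s', prepend. Next row=LF[2]=3
  step 5: row=3, L[3]='s', prepend. Next row=LF[3]=4
  step 6: row=4, L[4]='t', prepend. Next row=LF[4]=6
  step 7: row=6, L[6]='t', prepend. Next row=LF[6]=7
  step 8: row=7, L[7]='s', prepend. Next row=LF[7]=5
Reversed output: sttssss$

Answer: sttssss$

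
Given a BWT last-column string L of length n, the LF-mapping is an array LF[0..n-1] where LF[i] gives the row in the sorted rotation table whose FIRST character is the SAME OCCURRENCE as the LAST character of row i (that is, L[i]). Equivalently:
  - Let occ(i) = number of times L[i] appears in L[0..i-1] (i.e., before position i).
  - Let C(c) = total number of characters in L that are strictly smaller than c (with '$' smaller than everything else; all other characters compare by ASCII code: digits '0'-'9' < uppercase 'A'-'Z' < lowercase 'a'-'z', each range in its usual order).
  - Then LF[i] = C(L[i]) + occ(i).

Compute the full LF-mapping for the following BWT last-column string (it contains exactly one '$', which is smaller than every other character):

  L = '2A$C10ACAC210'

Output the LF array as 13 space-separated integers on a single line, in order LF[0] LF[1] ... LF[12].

Answer: 5 7 0 10 3 1 8 11 9 12 6 4 2

Derivation:
Char counts: '$':1, '0':2, '1':2, '2':2, 'A':3, 'C':3
C (first-col start): C('$')=0, C('0')=1, C('1')=3, C('2')=5, C('A')=7, C('C')=10
L[0]='2': occ=0, LF[0]=C('2')+0=5+0=5
L[1]='A': occ=0, LF[1]=C('A')+0=7+0=7
L[2]='$': occ=0, LF[2]=C('$')+0=0+0=0
L[3]='C': occ=0, LF[3]=C('C')+0=10+0=10
L[4]='1': occ=0, LF[4]=C('1')+0=3+0=3
L[5]='0': occ=0, LF[5]=C('0')+0=1+0=1
L[6]='A': occ=1, LF[6]=C('A')+1=7+1=8
L[7]='C': occ=1, LF[7]=C('C')+1=10+1=11
L[8]='A': occ=2, LF[8]=C('A')+2=7+2=9
L[9]='C': occ=2, LF[9]=C('C')+2=10+2=12
L[10]='2': occ=1, LF[10]=C('2')+1=5+1=6
L[11]='1': occ=1, LF[11]=C('1')+1=3+1=4
L[12]='0': occ=1, LF[12]=C('0')+1=1+1=2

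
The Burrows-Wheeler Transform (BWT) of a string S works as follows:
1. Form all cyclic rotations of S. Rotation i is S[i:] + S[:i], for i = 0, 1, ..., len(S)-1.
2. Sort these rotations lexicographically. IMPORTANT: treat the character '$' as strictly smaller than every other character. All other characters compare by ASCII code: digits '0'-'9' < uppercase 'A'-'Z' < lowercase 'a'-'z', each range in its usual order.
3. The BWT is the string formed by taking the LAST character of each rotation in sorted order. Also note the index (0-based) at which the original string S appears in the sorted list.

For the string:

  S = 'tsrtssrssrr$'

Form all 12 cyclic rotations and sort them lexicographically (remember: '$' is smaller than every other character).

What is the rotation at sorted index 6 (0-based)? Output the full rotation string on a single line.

All 12 rotations (rotation i = S[i:]+S[:i]):
  rot[0] = tsrtssrssrr$
  rot[1] = srtssrssrr$t
  rot[2] = rtssrssrr$ts
  rot[3] = tssrssrr$tsr
  rot[4] = ssrssrr$tsrt
  rot[5] = srssrr$tsrts
  rot[6] = rssrr$tsrtss
  rot[7] = ssrr$tsrtssr
  rot[8] = srr$tsrtssrs
  rot[9] = rr$tsrtssrss
  rot[10] = r$tsrtssrssr
  rot[11] = $tsrtssrssrr
Sorted (with $ < everything):
  sorted[0] = $tsrtssrssrr
  sorted[1] = r$tsrtssrssr
  sorted[2] = rr$tsrtssrss
  sorted[3] = rssrr$tsrtss
  sorted[4] = rtssrssrr$ts
  sorted[5] = srr$tsrtssrs
  sorted[6] = srssrr$tsrts
  sorted[7] = srtssrssrr$t
  sorted[8] = ssrr$tsrtssr
  sorted[9] = ssrssrr$tsrt
  sorted[10] = tsrtssrssrr$
  sorted[11] = tssrssrr$tsr
sorted[6] = srssrr$tsrts

Answer: srssrr$tsrts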